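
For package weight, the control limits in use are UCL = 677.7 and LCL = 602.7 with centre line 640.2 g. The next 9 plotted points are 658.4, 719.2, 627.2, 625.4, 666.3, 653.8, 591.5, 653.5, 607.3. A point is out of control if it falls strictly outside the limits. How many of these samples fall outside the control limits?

Compare each point to [602.7, 677.7]: sample 2 = 719.2 > UCL; sample 7 = 591.5 < LCL.

2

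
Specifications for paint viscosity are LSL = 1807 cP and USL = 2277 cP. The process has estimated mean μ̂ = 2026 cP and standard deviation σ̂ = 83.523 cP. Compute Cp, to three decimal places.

Cp = (USL − LSL) / (6σ̂) = (2277 − 1807) / (6 × 83.523) = 470.0000 / 501.1380 = 0.9379

0.938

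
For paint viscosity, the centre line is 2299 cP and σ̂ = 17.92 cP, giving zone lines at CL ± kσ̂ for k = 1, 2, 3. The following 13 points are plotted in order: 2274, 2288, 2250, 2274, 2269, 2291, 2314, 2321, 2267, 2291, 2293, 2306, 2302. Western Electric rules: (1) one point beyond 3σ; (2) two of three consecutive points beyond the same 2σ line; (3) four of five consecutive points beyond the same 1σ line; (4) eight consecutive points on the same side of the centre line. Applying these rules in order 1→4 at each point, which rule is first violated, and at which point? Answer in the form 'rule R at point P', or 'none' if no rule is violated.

Zone of each point (C = within 1σ̂, B = 1σ̂–2σ̂, A = 2σ̂–3σ̂, * = beyond 3σ̂; sign = side of CL): 1:-B, 2:-C, 3:-A, 4:-B, 5:-B, 6:-C, 7:+C, 8:+B, 9:-B, 10:-C, 11:-C, 12:+C, 13:+C
Rule 3 (four of five consecutive points beyond the same 1σ limit) is satisfied at point 5.

rule 3 at point 5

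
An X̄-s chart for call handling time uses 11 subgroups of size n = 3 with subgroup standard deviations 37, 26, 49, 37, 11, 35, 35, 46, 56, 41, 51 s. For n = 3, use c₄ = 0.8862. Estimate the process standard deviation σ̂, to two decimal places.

s̄ = (37 + 26 + 49 + 37 + 11 + 35 + 35 + 46 + 56 + 41 + 51) / 11 = 38.5455
σ̂ = s̄ / c₄ = 38.5455 / 0.8862 = 43.4952

43.50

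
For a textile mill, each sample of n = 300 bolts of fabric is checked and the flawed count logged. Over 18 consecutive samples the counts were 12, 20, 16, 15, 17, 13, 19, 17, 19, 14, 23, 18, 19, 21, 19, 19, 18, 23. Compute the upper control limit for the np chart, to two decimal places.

p̄ = Σdᵢ / (k·n) = 322 / (18 × 300) = 0.05963
UCL = np̄ + 3·√(np̄(1−p̄)) = 17.8889 + 3 × √(17.8889×0.94037) = 17.8889 + 3 × 4.1015 = 30.1933

30.19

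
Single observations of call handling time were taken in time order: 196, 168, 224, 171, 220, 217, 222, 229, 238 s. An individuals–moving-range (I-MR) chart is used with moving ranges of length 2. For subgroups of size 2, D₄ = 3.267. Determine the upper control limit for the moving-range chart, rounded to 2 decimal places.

Moving ranges: 28, 56, 53, 49, 3, 5, 7, 9; M̄R̄ = 210.0000 / 8 = 26.2500
UCL_MR = D₄·M̄R̄ = 3.267 × 26.2500 = 85.7587

85.76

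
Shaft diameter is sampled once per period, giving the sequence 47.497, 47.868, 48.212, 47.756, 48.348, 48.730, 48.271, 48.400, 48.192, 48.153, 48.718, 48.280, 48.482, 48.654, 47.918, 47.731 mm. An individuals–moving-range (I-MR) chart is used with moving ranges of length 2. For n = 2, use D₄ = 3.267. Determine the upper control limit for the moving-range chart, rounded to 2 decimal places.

1.15

Moving ranges: 0.371, 0.344, 0.456, 0.592, 0.382, 0.459, 0.129, 0.208, 0.039, 0.565, 0.438, 0.202, 0.172, 0.736, 0.187; M̄R̄ = 5.2800 / 15 = 0.3520
UCL_MR = D₄·M̄R̄ = 3.267 × 0.3520 = 1.1500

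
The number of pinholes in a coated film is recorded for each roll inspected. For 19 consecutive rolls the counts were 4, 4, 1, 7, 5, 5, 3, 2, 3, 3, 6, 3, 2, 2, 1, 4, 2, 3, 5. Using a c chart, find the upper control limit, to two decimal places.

8.97

c̄ = (4 + 4 + 1 + 7 + 5 + 5 + 3 + 2 + 3 + 3 + 6 + 3 + 2 + 2 + 1 + 4 + 2 + 3 + 5) / 19 = 65 / 19 = 3.4211
UCL = c̄ + 3√c̄ = 3.4211 + 3 × √3.4211 = 3.4211 + 3 × 1.8496 = 8.9699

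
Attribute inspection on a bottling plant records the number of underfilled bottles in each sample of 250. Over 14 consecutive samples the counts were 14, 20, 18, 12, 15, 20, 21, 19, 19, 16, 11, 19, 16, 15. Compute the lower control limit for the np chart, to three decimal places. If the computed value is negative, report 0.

p̄ = Σdᵢ / (k·n) = 235 / (14 × 250) = 0.06714
LCL = np̄ − 3·√(np̄(1−p̄)) = 16.7857 − 3 × 3.9571 = 4.9144

4.914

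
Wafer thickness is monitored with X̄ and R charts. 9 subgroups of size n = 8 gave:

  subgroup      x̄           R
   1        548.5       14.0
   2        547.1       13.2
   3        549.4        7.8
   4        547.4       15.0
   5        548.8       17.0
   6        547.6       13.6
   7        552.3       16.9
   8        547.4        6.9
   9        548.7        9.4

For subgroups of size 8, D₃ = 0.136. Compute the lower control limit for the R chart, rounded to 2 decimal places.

R̄ = (14.0 + 13.2 + 7.8 + 15.0 + 17.0 + 13.6 + 16.9 + 6.9 + 9.4) / 9 = 113.8000 / 9 = 12.6444
LCL_R = D₃·R̄ = 0.136 × 12.6444 = 1.7196

1.72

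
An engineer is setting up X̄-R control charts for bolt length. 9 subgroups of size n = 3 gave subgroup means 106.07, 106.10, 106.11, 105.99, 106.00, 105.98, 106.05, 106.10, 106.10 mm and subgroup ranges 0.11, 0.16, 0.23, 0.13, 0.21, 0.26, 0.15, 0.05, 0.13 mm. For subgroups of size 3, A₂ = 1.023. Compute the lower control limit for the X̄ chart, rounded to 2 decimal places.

105.89

X̄̄ = (106.07 + 106.10 + 106.11 + 105.99 + 106.00 + 105.98 + 106.05 + 106.10 + 106.10) / 9 = 954.5000 / 9 = 106.0556
R̄ = (0.11 + 0.16 + 0.23 + 0.13 + 0.21 + 0.26 + 0.15 + 0.05 + 0.13) / 9 = 1.4300 / 9 = 0.1589
LCL = X̄̄ − A₂·R̄ = 106.0556 − 1.023 × 0.1589 = 105.8930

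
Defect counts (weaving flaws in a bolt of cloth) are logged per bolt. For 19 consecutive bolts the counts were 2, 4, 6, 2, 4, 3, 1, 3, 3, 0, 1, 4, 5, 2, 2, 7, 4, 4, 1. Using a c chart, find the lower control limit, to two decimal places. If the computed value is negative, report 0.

0.00

c̄ = (2 + 4 + 6 + 2 + 4 + 3 + 1 + 3 + 3 + 0 + 1 + 4 + 5 + 2 + 2 + 7 + 4 + 4 + 1) / 19 = 58 / 19 = 3.0526
LCL = c̄ − 3√c̄ = 3.0526 − 3 × 1.7472 = -2.1889 → 0 (cannot be negative)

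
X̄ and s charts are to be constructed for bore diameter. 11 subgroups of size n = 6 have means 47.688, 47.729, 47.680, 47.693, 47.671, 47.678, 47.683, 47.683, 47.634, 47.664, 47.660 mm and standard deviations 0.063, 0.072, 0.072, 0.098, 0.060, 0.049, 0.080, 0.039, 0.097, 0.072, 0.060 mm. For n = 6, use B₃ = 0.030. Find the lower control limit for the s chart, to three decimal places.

0.002

s̄ = (0.063 + 0.072 + 0.072 + 0.098 + 0.060 + 0.049 + 0.080 + 0.039 + 0.097 + 0.072 + 0.060) / 11 = 0.0693
LCL_s = B₃·s̄ = 0.030 × 0.0693 = 0.0021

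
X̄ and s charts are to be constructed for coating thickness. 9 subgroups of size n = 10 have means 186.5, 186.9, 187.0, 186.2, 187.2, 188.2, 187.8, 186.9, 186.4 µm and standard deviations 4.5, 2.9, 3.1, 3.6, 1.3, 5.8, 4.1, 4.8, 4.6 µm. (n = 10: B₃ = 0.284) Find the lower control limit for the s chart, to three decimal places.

s̄ = (4.5 + 2.9 + 3.1 + 3.6 + 1.3 + 5.8 + 4.1 + 4.8 + 4.6) / 9 = 3.8556
LCL_s = B₃·s̄ = 0.284 × 3.8556 = 1.0950

1.095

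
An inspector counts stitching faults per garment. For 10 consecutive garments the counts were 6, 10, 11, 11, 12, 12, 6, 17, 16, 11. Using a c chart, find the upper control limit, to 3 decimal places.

c̄ = (6 + 10 + 11 + 11 + 12 + 12 + 6 + 17 + 16 + 11) / 10 = 112 / 10 = 11.2000
UCL = c̄ + 3√c̄ = 11.2000 + 3 × √11.2000 = 11.2000 + 3 × 3.3466 = 21.2399

21.240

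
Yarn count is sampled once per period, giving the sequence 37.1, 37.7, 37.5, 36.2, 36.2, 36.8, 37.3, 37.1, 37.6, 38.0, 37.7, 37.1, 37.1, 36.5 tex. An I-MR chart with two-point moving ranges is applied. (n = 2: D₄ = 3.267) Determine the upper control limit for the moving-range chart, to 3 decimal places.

Moving ranges: 0.6, 0.2, 1.3, 0.0, 0.6, 0.5, 0.2, 0.5, 0.4, 0.3, 0.6, 0.0, 0.6; M̄R̄ = 5.8000 / 13 = 0.4462
UCL_MR = D₄·M̄R̄ = 3.267 × 0.4462 = 1.4576

1.458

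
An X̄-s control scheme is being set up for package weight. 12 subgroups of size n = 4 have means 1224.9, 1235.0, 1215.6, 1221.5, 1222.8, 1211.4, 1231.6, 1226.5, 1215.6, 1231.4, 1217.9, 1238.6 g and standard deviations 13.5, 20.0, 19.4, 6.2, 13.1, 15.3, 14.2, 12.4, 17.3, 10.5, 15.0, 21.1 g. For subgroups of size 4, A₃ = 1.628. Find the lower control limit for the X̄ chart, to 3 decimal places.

1200.251

X̄̄ = (1224.9 + 1235.0 + 1215.6 + 1221.5 + 1222.8 + 1211.4 + 1231.6 + 1226.5 + 1215.6 + 1231.4 + 1217.9 + 1238.6) / 12 = 1224.4000
s̄ = (13.5 + 20.0 + 19.4 + 6.2 + 13.1 + 15.3 + 14.2 + 12.4 + 17.3 + 10.5 + 15.0 + 21.1) / 12 = 14.8333
LCL = X̄̄ − A₃·s̄ = 1224.4000 − 1.628 × 14.8333 = 1200.2513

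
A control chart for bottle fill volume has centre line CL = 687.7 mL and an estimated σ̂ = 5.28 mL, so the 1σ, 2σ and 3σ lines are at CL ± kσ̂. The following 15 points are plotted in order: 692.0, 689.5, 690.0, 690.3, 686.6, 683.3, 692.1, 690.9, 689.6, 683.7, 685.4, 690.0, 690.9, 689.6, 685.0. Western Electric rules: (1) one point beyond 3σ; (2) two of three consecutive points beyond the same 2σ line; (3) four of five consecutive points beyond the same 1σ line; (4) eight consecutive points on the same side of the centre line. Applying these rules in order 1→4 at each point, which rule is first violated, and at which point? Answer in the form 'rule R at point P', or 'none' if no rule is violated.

Zone of each point (C = within 1σ̂, B = 1σ̂–2σ̂, A = 2σ̂–3σ̂, * = beyond 3σ̂; sign = side of CL): 1:+C, 2:+C, 3:+C, 4:+C, 5:-C, 6:-C, 7:+C, 8:+C, 9:+C, 10:-C, 11:-C, 12:+C, 13:+C, 14:+C, 15:-C
No rule fires across all 15 points.

none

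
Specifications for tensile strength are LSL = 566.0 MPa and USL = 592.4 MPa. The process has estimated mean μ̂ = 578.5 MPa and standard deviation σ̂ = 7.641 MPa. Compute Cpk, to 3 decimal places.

0.545

Cpu = (USL − μ̂) / (3σ̂) = (592.4 − 578.5) / (3 × 7.641) = 0.6064; Cpl = (μ̂ − LSL) / (3σ̂) = (578.5 − 566.0) / (3 × 7.641) = 0.5453; Cpk = min(Cpu, Cpl) = 0.5453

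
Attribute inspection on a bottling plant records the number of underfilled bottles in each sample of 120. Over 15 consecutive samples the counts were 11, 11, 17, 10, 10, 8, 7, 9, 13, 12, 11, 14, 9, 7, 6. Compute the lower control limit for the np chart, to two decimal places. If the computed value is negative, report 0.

1.11

p̄ = Σdᵢ / (k·n) = 155 / (15 × 120) = 0.08611
LCL = np̄ − 3·√(np̄(1−p̄)) = 10.3333 − 3 × 3.0730 = 1.1142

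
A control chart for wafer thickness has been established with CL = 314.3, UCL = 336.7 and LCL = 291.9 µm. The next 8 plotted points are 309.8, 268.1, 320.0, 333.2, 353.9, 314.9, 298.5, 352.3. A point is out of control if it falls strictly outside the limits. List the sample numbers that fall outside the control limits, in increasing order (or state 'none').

Compare each point to [291.9, 336.7]: sample 2 = 268.1 < LCL; sample 5 = 353.9 > UCL; sample 8 = 352.3 > UCL.

2, 5, 8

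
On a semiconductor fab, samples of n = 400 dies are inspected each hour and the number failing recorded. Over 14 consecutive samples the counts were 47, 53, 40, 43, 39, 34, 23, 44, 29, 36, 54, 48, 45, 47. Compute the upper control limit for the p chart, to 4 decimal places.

p̄ = Σdᵢ / (k·n) = 582 / (14 × 400) = 0.10393
UCL = p̄ + 3·√(p̄(1−p̄)/n) = 0.10393 + 3 × √(0.10393×0.89607/400) = 0.10393 + 3 × 0.01526 = 0.14970

0.1497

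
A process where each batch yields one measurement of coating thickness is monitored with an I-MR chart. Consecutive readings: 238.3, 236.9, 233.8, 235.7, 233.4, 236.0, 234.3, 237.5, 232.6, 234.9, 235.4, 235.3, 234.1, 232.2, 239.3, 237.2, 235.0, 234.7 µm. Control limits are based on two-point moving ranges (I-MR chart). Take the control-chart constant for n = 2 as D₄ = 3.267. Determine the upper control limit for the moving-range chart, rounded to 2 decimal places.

7.46

Moving ranges: 1.4, 3.1, 1.9, 2.3, 2.6, 1.7, 3.2, 4.9, 2.3, 0.5, 0.1, 1.2, 1.9, 7.1, 2.1, 2.2, 0.3; M̄R̄ = 38.8000 / 17 = 2.2824
UCL_MR = D₄·M̄R̄ = 3.267 × 2.2824 = 7.4564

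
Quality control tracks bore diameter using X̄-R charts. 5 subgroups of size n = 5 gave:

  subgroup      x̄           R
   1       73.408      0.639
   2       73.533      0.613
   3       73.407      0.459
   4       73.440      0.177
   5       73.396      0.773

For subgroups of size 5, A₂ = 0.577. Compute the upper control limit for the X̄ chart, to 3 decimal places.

73.744

X̄̄ = (73.408 + 73.533 + 73.407 + 73.440 + 73.396) / 5 = 367.1840 / 5 = 73.4368
R̄ = (0.639 + 0.613 + 0.459 + 0.177 + 0.773) / 5 = 2.6610 / 5 = 0.5322
UCL = X̄̄ + A₂·R̄ = 73.4368 + 0.577 × 0.5322 = 73.7439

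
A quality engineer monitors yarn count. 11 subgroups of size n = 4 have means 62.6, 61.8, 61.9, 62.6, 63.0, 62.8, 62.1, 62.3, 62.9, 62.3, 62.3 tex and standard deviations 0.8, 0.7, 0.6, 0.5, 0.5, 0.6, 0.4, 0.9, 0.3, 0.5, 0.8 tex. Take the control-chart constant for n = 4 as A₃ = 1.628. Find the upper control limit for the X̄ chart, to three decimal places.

63.395

X̄̄ = (62.6 + 61.8 + 61.9 + 62.6 + 63.0 + 62.8 + 62.1 + 62.3 + 62.9 + 62.3 + 62.3) / 11 = 62.4182
s̄ = (0.8 + 0.7 + 0.6 + 0.5 + 0.5 + 0.6 + 0.4 + 0.9 + 0.3 + 0.5 + 0.8) / 11 = 0.6000
UCL = X̄̄ + A₃·s̄ = 62.4182 + 1.628 × 0.6000 = 63.3950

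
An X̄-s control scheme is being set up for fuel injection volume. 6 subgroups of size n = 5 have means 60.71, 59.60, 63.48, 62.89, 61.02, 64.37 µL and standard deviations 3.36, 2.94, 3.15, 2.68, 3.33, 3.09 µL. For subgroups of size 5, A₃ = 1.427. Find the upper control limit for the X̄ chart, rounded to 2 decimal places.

X̄̄ = (60.71 + 59.60 + 63.48 + 62.89 + 61.02 + 64.37) / 6 = 62.0117
s̄ = (3.36 + 2.94 + 3.15 + 2.68 + 3.33 + 3.09) / 6 = 3.0917
UCL = X̄̄ + A₃·s̄ = 62.0117 + 1.427 × 3.0917 = 66.4235

66.42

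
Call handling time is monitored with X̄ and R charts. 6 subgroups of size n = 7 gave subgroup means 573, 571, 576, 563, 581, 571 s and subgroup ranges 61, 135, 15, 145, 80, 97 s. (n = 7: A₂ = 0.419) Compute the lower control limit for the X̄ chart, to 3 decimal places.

X̄̄ = (573 + 571 + 576 + 563 + 581 + 571) / 6 = 3435.0000 / 6 = 572.5000
R̄ = (61 + 135 + 15 + 145 + 80 + 97) / 6 = 533.0000 / 6 = 88.8333
LCL = X̄̄ − A₂·R̄ = 572.5000 − 0.419 × 88.8333 = 535.2788

535.279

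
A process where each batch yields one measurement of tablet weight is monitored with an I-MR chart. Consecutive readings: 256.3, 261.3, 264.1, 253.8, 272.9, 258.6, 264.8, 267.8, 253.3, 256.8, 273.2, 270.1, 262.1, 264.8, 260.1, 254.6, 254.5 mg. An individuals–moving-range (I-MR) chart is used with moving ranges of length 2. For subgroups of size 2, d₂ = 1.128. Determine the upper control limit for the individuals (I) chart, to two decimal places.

X̄ = (256.3 + 261.3 + 264.1 + 253.8 + 272.9 + 258.6 + 264.8 + 267.8 + 253.3 + 256.8 + 273.2 + 270.1 + 262.1 + 264.8 + 260.1 + 254.6 + 254.5) / 17 = 261.7118
Moving ranges: 5.0, 2.8, 10.3, 19.1, 14.3, 6.2, 3.0, 14.5, 3.5, 16.4, 3.1, 8.0, 2.7, 4.7, 5.5, 0.1; M̄R̄ = 119.2000 / 16 = 7.4500
UCL = X̄ + 3·M̄R̄/d₂ = 261.7118 + 3 × 7.4500 / 1.128 = 281.5256

281.53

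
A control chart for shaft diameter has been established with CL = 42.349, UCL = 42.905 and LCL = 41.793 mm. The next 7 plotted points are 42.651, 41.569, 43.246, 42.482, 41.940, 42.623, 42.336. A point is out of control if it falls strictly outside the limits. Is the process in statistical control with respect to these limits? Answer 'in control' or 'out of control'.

Compare each point to [41.793, 42.905]: sample 2 = 41.569 < LCL; sample 3 = 43.246 > UCL.

out of control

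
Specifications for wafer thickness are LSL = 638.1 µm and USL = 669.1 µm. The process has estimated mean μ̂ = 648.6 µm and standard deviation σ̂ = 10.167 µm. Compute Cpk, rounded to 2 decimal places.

0.34

Cpu = (USL − μ̂) / (3σ̂) = (669.1 − 648.6) / (3 × 10.167) = 0.6721; Cpl = (μ̂ − LSL) / (3σ̂) = (648.6 − 638.1) / (3 × 10.167) = 0.3443; Cpk = min(Cpu, Cpl) = 0.3443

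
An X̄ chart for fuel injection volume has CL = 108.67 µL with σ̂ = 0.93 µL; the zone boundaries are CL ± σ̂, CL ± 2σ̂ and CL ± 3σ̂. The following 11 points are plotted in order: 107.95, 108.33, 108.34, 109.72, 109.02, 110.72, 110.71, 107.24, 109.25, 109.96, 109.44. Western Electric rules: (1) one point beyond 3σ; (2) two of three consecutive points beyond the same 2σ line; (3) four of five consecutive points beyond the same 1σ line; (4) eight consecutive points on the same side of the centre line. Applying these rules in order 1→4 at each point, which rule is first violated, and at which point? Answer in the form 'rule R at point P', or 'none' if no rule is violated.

rule 2 at point 7

Zone of each point (C = within 1σ̂, B = 1σ̂–2σ̂, A = 2σ̂–3σ̂, * = beyond 3σ̂; sign = side of CL): 1:-C, 2:-C, 3:-C, 4:+B, 5:+C, 6:+A, 7:+A, 8:-B, 9:+C, 10:+B, 11:+C
Rule 2 (two of three consecutive points beyond the same 2σ limit) is satisfied at point 7.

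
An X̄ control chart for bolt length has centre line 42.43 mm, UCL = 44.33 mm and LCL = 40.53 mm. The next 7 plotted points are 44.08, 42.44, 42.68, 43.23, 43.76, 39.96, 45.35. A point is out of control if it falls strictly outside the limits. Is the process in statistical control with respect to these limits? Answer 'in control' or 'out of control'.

out of control

Compare each point to [40.53, 44.33]: sample 6 = 39.96 < LCL; sample 7 = 45.35 > UCL.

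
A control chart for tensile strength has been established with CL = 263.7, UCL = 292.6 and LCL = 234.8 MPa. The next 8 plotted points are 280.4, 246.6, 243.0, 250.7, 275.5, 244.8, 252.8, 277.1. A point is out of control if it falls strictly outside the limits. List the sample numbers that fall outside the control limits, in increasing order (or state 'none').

none

All 8 points lie within [234.8, 292.6].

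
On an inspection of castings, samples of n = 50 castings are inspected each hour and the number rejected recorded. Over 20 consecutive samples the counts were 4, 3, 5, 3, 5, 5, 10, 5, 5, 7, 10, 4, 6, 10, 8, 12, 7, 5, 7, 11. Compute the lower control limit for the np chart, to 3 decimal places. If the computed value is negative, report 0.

p̄ = Σdᵢ / (k·n) = 132 / (20 × 50) = 0.13200
LCL = np̄ − 3·√(np̄(1−p̄)) = 6.6000 − 3 × 2.3935 = -0.5805 → 0 (negative, so LCL = 0)

0.000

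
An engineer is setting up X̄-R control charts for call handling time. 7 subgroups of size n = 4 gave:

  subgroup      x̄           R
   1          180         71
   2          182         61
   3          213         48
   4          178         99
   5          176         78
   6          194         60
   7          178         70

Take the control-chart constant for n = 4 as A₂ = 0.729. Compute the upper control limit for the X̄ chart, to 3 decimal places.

X̄̄ = (180 + 182 + 213 + 178 + 176 + 194 + 178) / 7 = 1301.0000 / 7 = 185.8571
R̄ = (71 + 61 + 48 + 99 + 78 + 60 + 70) / 7 = 487.0000 / 7 = 69.5714
UCL = X̄̄ + A₂·R̄ = 185.8571 + 0.729 × 69.5714 = 236.5747

236.575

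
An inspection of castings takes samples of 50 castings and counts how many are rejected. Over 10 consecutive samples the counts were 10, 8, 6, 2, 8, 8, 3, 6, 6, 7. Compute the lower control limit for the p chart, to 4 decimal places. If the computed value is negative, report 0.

p̄ = Σdᵢ / (k·n) = 64 / (10 × 50) = 0.12800
LCL = p̄ − 3·√(p̄(1−p̄)/n) = 0.12800 − 3 × 0.04725 = -0.01374 → 0 (negative, so LCL = 0)

0.0000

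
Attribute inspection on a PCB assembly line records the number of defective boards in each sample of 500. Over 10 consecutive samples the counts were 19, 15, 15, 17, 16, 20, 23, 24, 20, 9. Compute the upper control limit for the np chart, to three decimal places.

30.230

p̄ = Σdᵢ / (k·n) = 178 / (10 × 500) = 0.03560
UCL = np̄ + 3·√(np̄(1−p̄)) = 17.8000 + 3 × √(17.8000×0.96440) = 17.8000 + 3 × 4.1432 = 30.2297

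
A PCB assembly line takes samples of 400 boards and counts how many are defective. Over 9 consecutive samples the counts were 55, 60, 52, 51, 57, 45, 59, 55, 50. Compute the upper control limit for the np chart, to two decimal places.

74.25

p̄ = Σdᵢ / (k·n) = 484 / (9 × 400) = 0.13444
UCL = np̄ + 3·√(np̄(1−p̄)) = 53.7778 + 3 × √(53.7778×0.86556) = 53.7778 + 3 × 6.8226 = 74.2455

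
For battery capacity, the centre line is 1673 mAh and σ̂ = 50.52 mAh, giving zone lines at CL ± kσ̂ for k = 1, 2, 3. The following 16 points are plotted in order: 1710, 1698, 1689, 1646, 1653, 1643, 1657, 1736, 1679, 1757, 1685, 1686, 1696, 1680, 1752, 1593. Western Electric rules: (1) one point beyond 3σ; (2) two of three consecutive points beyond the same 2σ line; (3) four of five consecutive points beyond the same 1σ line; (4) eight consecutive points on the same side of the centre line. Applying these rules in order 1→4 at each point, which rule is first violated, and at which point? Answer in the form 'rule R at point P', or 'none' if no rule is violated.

rule 4 at point 15

Zone of each point (C = within 1σ̂, B = 1σ̂–2σ̂, A = 2σ̂–3σ̂, * = beyond 3σ̂; sign = side of CL): 1:+C, 2:+C, 3:+C, 4:-C, 5:-C, 6:-C, 7:-C, 8:+B, 9:+C, 10:+B, 11:+C, 12:+C, 13:+C, 14:+C, 15:+B, 16:-B
Rule 4 (eight consecutive points on the same side of the centre line) is satisfied at point 15.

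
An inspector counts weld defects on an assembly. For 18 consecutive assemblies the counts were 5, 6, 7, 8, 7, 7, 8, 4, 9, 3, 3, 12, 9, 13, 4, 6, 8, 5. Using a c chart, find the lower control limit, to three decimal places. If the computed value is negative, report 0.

0.000

c̄ = (5 + 6 + 7 + 8 + 7 + 7 + 8 + 4 + 9 + 3 + 3 + 12 + 9 + 13 + 4 + 6 + 8 + 5) / 18 = 124 / 18 = 6.8889
LCL = c̄ − 3√c̄ = 6.8889 − 3 × 2.6247 = -0.9851 → 0 (cannot be negative)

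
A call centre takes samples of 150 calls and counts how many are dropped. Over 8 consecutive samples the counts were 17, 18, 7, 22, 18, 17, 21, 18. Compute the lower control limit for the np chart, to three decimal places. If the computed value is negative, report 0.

p̄ = Σdᵢ / (k·n) = 138 / (8 × 150) = 0.11500
LCL = np̄ − 3·√(np̄(1−p̄)) = 17.2500 − 3 × 3.9072 = 5.5284

5.528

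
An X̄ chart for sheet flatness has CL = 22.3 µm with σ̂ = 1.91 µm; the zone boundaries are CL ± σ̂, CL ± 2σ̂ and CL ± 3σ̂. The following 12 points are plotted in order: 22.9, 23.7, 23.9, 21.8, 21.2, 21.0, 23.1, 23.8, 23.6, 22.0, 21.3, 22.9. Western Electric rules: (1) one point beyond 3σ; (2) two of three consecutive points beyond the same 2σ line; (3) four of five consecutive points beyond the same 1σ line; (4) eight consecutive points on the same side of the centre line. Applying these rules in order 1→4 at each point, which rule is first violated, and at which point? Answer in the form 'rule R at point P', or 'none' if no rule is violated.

Zone of each point (C = within 1σ̂, B = 1σ̂–2σ̂, A = 2σ̂–3σ̂, * = beyond 3σ̂; sign = side of CL): 1:+C, 2:+C, 3:+C, 4:-C, 5:-C, 6:-C, 7:+C, 8:+C, 9:+C, 10:-C, 11:-C, 12:+C
No rule fires across all 12 points.

none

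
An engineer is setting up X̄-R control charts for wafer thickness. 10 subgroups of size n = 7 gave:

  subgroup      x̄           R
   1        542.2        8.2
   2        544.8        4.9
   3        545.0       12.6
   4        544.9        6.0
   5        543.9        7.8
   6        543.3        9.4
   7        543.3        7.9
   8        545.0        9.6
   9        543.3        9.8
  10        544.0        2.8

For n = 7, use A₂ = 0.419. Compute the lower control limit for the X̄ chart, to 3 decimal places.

X̄̄ = (542.2 + 544.8 + 545.0 + 544.9 + 543.9 + 543.3 + 543.3 + 545.0 + 543.3 + 544.0) / 10 = 5439.7000 / 10 = 543.9700
R̄ = (8.2 + 4.9 + 12.6 + 6.0 + 7.8 + 9.4 + 7.9 + 9.6 + 9.8 + 2.8) / 10 = 79.0000 / 10 = 7.9000
LCL = X̄̄ − A₂·R̄ = 543.9700 − 0.419 × 7.9000 = 540.6599

540.660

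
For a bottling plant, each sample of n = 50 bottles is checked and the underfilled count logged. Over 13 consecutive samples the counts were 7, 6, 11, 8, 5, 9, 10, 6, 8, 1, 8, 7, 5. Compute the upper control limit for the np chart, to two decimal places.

p̄ = Σdᵢ / (k·n) = 91 / (13 × 50) = 0.14000
UCL = np̄ + 3·√(np̄(1−p̄)) = 7.0000 + 3 × √(7.0000×0.86000) = 7.0000 + 3 × 2.4536 = 14.3607

14.36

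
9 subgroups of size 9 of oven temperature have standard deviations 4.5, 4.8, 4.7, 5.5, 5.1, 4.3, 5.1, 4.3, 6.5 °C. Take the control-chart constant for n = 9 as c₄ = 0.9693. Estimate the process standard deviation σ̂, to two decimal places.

5.14

s̄ = (4.5 + 4.8 + 4.7 + 5.5 + 5.1 + 4.3 + 5.1 + 4.3 + 6.5) / 9 = 4.9778
σ̂ = s̄ / c₄ = 4.9778 / 0.9693 = 5.1354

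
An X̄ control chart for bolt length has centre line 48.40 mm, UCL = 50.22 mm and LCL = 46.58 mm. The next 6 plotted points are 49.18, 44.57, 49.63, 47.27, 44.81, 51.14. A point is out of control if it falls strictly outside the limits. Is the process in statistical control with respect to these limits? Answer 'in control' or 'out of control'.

Compare each point to [46.58, 50.22]: sample 2 = 44.57 < LCL; sample 5 = 44.81 < LCL; sample 6 = 51.14 > UCL.

out of control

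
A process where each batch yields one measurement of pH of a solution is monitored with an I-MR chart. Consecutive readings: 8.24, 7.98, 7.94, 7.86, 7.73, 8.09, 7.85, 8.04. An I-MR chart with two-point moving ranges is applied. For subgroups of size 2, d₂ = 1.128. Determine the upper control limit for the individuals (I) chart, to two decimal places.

8.46

X̄ = (8.24 + 7.98 + 7.94 + 7.86 + 7.73 + 8.09 + 7.85 + 8.04) / 8 = 7.9663
Moving ranges: 0.26, 0.04, 0.08, 0.13, 0.36, 0.24, 0.19; M̄R̄ = 1.3000 / 7 = 0.1857
UCL = X̄ + 3·M̄R̄/d₂ = 7.9663 + 3 × 0.1857 / 1.128 = 8.4602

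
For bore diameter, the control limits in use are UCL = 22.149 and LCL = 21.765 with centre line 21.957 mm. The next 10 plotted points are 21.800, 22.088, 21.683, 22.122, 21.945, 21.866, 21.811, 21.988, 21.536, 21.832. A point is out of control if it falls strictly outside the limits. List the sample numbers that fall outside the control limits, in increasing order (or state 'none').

Compare each point to [21.765, 22.149]: sample 3 = 21.683 < LCL; sample 9 = 21.536 < LCL.

3, 9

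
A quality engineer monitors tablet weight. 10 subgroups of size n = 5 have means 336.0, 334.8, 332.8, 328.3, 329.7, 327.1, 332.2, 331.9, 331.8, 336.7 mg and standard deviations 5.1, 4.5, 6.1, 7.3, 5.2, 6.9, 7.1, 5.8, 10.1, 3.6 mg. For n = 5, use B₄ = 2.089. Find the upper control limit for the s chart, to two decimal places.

s̄ = (5.1 + 4.5 + 6.1 + 7.3 + 5.2 + 6.9 + 7.1 + 5.8 + 10.1 + 3.6) / 10 = 6.1700
UCL_s = B₄·s̄ = 2.089 × 6.1700 = 12.8891

12.89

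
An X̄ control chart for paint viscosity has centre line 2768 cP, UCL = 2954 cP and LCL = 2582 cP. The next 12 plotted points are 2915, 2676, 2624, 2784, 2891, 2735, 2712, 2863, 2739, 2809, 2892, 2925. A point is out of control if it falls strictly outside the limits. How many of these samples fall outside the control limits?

0

All 12 points lie within [2582, 2954].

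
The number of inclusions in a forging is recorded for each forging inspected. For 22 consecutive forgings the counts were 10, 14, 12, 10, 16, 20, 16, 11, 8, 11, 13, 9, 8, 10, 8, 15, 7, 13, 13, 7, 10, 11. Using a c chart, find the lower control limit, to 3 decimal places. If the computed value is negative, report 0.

c̄ = (10 + 14 + 12 + 10 + 16 + 20 + 16 + 11 + 8 + 11 + 13 + 9 + 8 + 10 + 8 + 15 + 7 + 13 + 13 + 7 + 10 + 11) / 22 = 252 / 22 = 11.4545
LCL = c̄ − 3√c̄ = 11.4545 − 3 × 3.3845 = 1.3012

1.301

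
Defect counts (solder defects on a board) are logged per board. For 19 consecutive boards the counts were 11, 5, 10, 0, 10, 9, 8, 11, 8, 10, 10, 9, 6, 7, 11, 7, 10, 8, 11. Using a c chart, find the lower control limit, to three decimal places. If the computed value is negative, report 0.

c̄ = (11 + 5 + 10 + 0 + 10 + 9 + 8 + 11 + 8 + 10 + 10 + 9 + 6 + 7 + 11 + 7 + 10 + 8 + 11) / 19 = 161 / 19 = 8.4737
LCL = c̄ − 3√c̄ = 8.4737 − 3 × 2.9110 = -0.2592 → 0 (cannot be negative)

0.000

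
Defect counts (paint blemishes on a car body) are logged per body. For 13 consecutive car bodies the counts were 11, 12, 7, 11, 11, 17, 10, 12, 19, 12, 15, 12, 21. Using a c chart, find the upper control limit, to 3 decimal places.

23.926

c̄ = (11 + 12 + 7 + 11 + 11 + 17 + 10 + 12 + 19 + 12 + 15 + 12 + 21) / 13 = 170 / 13 = 13.0769
UCL = c̄ + 3√c̄ = 13.0769 + 3 × √13.0769 = 13.0769 + 3 × 3.6162 = 23.9255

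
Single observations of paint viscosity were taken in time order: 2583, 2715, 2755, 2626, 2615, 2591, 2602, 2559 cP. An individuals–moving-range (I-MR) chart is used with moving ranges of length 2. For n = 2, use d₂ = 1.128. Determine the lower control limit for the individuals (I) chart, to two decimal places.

X̄ = (2583 + 2715 + 2755 + 2626 + 2615 + 2591 + 2602 + 2559) / 8 = 2630.7500
Moving ranges: 132, 40, 129, 11, 24, 11, 43; M̄R̄ = 390.0000 / 7 = 55.7143
LCL = X̄ − 3·M̄R̄/d₂ = 2630.7500 − 3 × 55.7143 / 1.128 = 2482.5737

2482.57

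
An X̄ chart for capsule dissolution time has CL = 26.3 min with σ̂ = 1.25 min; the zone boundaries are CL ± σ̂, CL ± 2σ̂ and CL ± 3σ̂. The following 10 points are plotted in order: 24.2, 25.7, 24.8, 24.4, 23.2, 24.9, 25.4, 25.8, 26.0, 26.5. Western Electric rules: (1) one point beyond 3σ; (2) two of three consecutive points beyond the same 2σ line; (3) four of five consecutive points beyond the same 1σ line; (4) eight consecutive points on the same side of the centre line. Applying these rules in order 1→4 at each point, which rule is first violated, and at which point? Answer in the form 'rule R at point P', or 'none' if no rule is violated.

rule 3 at point 5

Zone of each point (C = within 1σ̂, B = 1σ̂–2σ̂, A = 2σ̂–3σ̂, * = beyond 3σ̂; sign = side of CL): 1:-B, 2:-C, 3:-B, 4:-B, 5:-A, 6:-B, 7:-C, 8:-C, 9:-C, 10:+C
Rule 3 (four of five consecutive points beyond the same 1σ limit) is satisfied at point 5.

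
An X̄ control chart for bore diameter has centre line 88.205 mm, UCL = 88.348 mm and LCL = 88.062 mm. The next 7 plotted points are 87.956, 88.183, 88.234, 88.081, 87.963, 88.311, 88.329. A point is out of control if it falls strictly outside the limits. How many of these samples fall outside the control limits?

Compare each point to [88.062, 88.348]: sample 1 = 87.956 < LCL; sample 5 = 87.963 < LCL.

2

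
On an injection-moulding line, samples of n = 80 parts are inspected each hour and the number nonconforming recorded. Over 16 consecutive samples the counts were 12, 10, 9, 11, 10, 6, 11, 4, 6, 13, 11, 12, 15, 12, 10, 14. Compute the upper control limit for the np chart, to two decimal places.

19.39

p̄ = Σdᵢ / (k·n) = 166 / (16 × 80) = 0.12969
UCL = np̄ + 3·√(np̄(1−p̄)) = 10.3750 + 3 × √(10.3750×0.87031) = 10.3750 + 3 × 3.0049 = 19.3897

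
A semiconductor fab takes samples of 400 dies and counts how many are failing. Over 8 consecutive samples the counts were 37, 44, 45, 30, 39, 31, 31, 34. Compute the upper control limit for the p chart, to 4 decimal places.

p̄ = Σdᵢ / (k·n) = 291 / (8 × 400) = 0.09094
UCL = p̄ + 3·√(p̄(1−p̄)/n) = 0.09094 + 3 × √(0.09094×0.90906/400) = 0.09094 + 3 × 0.01438 = 0.13407

0.1341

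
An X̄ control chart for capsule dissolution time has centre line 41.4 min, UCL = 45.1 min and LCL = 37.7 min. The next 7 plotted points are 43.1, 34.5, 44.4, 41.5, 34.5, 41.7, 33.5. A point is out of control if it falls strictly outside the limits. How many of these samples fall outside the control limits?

Compare each point to [37.7, 45.1]: sample 2 = 34.5 < LCL; sample 5 = 34.5 < LCL; sample 7 = 33.5 < LCL.

3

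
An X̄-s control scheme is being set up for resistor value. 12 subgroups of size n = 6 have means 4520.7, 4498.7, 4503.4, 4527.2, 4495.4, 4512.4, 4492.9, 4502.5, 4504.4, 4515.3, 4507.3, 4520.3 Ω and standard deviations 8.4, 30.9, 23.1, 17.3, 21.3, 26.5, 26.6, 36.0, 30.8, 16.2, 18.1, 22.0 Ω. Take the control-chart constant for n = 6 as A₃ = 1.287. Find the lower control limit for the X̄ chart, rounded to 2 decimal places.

X̄̄ = (4520.7 + 4498.7 + 4503.4 + 4527.2 + 4495.4 + 4512.4 + 4492.9 + 4502.5 + 4504.4 + 4515.3 + 4507.3 + 4520.3) / 12 = 4508.3750
s̄ = (8.4 + 30.9 + 23.1 + 17.3 + 21.3 + 26.5 + 26.6 + 36.0 + 30.8 + 16.2 + 18.1 + 22.0) / 12 = 23.1000
LCL = X̄̄ − A₃·s̄ = 4508.3750 − 1.287 × 23.1000 = 4478.6453

4478.65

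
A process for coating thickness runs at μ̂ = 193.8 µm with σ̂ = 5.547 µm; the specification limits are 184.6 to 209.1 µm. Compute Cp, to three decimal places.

Cp = (USL − LSL) / (6σ̂) = (209.1 − 184.6) / (6 × 5.547) = 24.5000 / 33.2820 = 0.7361

0.736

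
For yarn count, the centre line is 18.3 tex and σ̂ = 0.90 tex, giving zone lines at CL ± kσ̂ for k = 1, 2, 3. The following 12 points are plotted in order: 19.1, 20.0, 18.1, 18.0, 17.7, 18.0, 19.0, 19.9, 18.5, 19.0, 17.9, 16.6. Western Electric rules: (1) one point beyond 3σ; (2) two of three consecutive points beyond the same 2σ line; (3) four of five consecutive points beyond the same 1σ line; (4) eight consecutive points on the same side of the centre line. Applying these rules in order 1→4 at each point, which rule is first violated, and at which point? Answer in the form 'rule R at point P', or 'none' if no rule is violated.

Zone of each point (C = within 1σ̂, B = 1σ̂–2σ̂, A = 2σ̂–3σ̂, * = beyond 3σ̂; sign = side of CL): 1:+C, 2:+B, 3:-C, 4:-C, 5:-C, 6:-C, 7:+C, 8:+B, 9:+C, 10:+C, 11:-C, 12:-B
No rule fires across all 12 points.

none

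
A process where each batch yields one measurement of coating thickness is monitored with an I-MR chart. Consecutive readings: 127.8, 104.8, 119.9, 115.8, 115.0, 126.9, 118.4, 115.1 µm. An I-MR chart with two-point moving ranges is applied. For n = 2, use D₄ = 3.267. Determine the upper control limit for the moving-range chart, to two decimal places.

Moving ranges: 23.0, 15.1, 4.1, 0.8, 11.9, 8.5, 3.3; M̄R̄ = 66.7000 / 7 = 9.5286
UCL_MR = D₄·M̄R̄ = 3.267 × 9.5286 = 31.1298

31.13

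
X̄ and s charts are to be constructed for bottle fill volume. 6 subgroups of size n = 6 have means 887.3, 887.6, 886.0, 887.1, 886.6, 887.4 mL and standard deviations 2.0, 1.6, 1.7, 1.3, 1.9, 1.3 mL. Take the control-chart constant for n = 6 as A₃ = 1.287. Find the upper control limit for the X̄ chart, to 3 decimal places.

X̄̄ = (887.3 + 887.6 + 886.0 + 887.1 + 886.6 + 887.4) / 6 = 887.0000
s̄ = (2.0 + 1.6 + 1.7 + 1.3 + 1.9 + 1.3) / 6 = 1.6333
UCL = X̄̄ + A₃·s̄ = 887.0000 + 1.287 × 1.6333 = 889.1021

889.102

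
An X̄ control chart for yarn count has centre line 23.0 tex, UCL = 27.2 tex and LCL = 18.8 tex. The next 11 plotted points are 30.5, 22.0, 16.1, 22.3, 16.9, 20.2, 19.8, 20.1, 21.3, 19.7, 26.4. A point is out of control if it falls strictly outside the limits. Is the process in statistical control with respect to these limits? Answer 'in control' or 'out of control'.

Compare each point to [18.8, 27.2]: sample 1 = 30.5 > UCL; sample 3 = 16.1 < LCL; sample 5 = 16.9 < LCL.

out of control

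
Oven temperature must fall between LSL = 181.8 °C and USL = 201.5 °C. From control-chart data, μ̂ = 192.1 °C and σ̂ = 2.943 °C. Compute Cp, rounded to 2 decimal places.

1.12

Cp = (USL − LSL) / (6σ̂) = (201.5 − 181.8) / (6 × 2.943) = 19.7000 / 17.6580 = 1.1156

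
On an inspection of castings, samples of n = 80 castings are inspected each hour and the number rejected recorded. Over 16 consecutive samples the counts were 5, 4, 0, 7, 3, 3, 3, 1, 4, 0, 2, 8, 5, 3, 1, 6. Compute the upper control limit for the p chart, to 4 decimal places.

p̄ = Σdᵢ / (k·n) = 55 / (16 × 80) = 0.04297
UCL = p̄ + 3·√(p̄(1−p̄)/n) = 0.04297 + 3 × √(0.04297×0.95703/80) = 0.04297 + 3 × 0.02267 = 0.11099

0.1110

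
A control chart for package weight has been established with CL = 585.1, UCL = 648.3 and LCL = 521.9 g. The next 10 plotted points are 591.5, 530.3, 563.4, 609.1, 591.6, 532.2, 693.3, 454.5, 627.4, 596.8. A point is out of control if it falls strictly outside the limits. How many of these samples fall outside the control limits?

Compare each point to [521.9, 648.3]: sample 7 = 693.3 > UCL; sample 8 = 454.5 < LCL.

2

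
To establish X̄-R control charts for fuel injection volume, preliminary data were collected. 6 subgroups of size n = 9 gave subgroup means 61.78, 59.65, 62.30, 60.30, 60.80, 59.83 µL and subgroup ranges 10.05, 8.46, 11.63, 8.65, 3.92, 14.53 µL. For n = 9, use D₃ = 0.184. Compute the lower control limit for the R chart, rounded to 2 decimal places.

R̄ = (10.05 + 8.46 + 11.63 + 8.65 + 3.92 + 14.53) / 6 = 57.2400 / 6 = 9.5400
LCL_R = D₃·R̄ = 0.184 × 9.5400 = 1.7554

1.76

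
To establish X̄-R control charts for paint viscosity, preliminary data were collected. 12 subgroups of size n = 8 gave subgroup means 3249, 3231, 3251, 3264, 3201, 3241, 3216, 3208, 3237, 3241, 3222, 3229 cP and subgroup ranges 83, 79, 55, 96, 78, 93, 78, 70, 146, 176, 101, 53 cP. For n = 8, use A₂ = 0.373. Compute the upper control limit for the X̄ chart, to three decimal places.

3266.940

X̄̄ = (3249 + 3231 + 3251 + 3264 + 3201 + 3241 + 3216 + 3208 + 3237 + 3241 + 3222 + 3229) / 12 = 38790.0000 / 12 = 3232.5000
R̄ = (83 + 79 + 55 + 96 + 78 + 93 + 78 + 70 + 146 + 176 + 101 + 53) / 12 = 1108.0000 / 12 = 92.3333
UCL = X̄̄ + A₂·R̄ = 3232.5000 + 0.373 × 92.3333 = 3266.9403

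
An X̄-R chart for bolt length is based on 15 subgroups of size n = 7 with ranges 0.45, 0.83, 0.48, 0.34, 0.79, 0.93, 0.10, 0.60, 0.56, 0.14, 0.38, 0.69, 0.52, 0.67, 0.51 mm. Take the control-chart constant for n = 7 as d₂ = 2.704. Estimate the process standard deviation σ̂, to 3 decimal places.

R̄ = (0.45 + 0.83 + 0.48 + 0.34 + 0.79 + 0.93 + 0.10 + 0.60 + 0.56 + 0.14 + 0.38 + 0.69 + 0.52 + 0.67 + 0.51) / 15 = 0.5327
σ̂ = R̄ / d₂ = 0.5327 / 2.704 = 0.1970

0.197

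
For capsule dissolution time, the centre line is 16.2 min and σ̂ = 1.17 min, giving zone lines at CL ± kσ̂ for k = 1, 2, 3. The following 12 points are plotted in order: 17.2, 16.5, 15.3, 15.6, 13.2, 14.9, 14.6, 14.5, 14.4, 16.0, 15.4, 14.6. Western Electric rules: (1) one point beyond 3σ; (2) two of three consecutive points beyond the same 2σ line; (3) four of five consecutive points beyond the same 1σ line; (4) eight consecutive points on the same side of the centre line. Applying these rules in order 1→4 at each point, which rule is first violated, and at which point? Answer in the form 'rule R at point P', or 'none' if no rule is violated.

Zone of each point (C = within 1σ̂, B = 1σ̂–2σ̂, A = 2σ̂–3σ̂, * = beyond 3σ̂; sign = side of CL): 1:+C, 2:+C, 3:-C, 4:-C, 5:-A, 6:-B, 7:-B, 8:-B, 9:-B, 10:-C, 11:-C, 12:-B
Rule 3 (four of five consecutive points beyond the same 1σ limit) is satisfied at point 8.

rule 3 at point 8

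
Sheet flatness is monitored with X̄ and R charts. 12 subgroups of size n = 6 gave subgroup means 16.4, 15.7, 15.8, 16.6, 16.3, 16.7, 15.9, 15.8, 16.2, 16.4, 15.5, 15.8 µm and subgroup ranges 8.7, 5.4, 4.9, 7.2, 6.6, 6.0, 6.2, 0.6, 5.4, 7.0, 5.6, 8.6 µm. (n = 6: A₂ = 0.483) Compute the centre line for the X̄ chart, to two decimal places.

16.09

X̄̄ = (16.4 + 15.7 + 15.8 + 16.6 + 16.3 + 16.7 + 15.9 + 15.8 + 16.2 + 16.4 + 15.5 + 15.8) / 12 = 193.1000 / 12 = 16.0917
CL = X̄̄ = 16.0917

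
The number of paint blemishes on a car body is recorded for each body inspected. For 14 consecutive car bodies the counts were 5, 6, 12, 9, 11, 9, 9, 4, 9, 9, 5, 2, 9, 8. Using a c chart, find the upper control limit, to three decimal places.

c̄ = (5 + 6 + 12 + 9 + 11 + 9 + 9 + 4 + 9 + 9 + 5 + 2 + 9 + 8) / 14 = 107 / 14 = 7.6429
UCL = c̄ + 3√c̄ = 7.6429 + 3 × √7.6429 = 7.6429 + 3 × 2.7646 = 15.9366

15.937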